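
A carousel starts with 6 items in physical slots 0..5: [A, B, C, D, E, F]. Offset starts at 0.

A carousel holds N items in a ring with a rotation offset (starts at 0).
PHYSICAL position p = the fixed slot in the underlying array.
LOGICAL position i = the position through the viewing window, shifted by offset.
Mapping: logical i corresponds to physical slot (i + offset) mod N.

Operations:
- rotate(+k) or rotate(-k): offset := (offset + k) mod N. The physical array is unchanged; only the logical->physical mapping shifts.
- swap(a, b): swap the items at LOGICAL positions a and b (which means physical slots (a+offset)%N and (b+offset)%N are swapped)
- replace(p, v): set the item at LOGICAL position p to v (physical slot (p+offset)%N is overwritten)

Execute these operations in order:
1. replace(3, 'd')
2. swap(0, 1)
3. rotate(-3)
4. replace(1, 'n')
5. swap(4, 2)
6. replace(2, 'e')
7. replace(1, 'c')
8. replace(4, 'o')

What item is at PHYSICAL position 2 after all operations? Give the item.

After op 1 (replace(3, 'd')): offset=0, physical=[A,B,C,d,E,F], logical=[A,B,C,d,E,F]
After op 2 (swap(0, 1)): offset=0, physical=[B,A,C,d,E,F], logical=[B,A,C,d,E,F]
After op 3 (rotate(-3)): offset=3, physical=[B,A,C,d,E,F], logical=[d,E,F,B,A,C]
After op 4 (replace(1, 'n')): offset=3, physical=[B,A,C,d,n,F], logical=[d,n,F,B,A,C]
After op 5 (swap(4, 2)): offset=3, physical=[B,F,C,d,n,A], logical=[d,n,A,B,F,C]
After op 6 (replace(2, 'e')): offset=3, physical=[B,F,C,d,n,e], logical=[d,n,e,B,F,C]
After op 7 (replace(1, 'c')): offset=3, physical=[B,F,C,d,c,e], logical=[d,c,e,B,F,C]
After op 8 (replace(4, 'o')): offset=3, physical=[B,o,C,d,c,e], logical=[d,c,e,B,o,C]

Answer: C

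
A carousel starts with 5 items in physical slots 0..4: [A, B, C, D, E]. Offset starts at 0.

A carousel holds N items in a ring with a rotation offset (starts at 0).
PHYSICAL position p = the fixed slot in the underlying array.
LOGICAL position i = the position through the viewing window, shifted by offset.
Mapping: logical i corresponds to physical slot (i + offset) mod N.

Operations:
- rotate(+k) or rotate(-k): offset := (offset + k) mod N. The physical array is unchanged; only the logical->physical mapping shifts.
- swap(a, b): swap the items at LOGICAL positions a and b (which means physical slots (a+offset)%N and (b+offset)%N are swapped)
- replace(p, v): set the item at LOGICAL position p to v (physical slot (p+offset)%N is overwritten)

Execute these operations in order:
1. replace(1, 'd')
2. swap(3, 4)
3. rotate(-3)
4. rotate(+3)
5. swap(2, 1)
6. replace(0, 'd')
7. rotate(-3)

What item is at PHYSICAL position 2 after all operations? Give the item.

Answer: d

Derivation:
After op 1 (replace(1, 'd')): offset=0, physical=[A,d,C,D,E], logical=[A,d,C,D,E]
After op 2 (swap(3, 4)): offset=0, physical=[A,d,C,E,D], logical=[A,d,C,E,D]
After op 3 (rotate(-3)): offset=2, physical=[A,d,C,E,D], logical=[C,E,D,A,d]
After op 4 (rotate(+3)): offset=0, physical=[A,d,C,E,D], logical=[A,d,C,E,D]
After op 5 (swap(2, 1)): offset=0, physical=[A,C,d,E,D], logical=[A,C,d,E,D]
After op 6 (replace(0, 'd')): offset=0, physical=[d,C,d,E,D], logical=[d,C,d,E,D]
After op 7 (rotate(-3)): offset=2, physical=[d,C,d,E,D], logical=[d,E,D,d,C]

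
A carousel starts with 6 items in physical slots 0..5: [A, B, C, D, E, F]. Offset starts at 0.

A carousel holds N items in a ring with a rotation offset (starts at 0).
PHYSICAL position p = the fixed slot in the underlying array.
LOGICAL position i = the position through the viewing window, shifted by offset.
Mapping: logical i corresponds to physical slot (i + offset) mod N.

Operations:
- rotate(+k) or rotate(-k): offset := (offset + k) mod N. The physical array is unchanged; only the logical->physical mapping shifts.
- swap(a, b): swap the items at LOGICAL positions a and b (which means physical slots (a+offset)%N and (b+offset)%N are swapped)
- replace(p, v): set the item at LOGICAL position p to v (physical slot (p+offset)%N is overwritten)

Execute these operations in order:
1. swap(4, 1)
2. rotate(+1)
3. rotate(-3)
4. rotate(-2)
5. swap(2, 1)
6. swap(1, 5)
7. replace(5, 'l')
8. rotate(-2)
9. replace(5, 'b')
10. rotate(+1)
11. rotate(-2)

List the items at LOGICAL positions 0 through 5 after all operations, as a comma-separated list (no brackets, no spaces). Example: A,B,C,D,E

Answer: b,A,l,C,E,D

Derivation:
After op 1 (swap(4, 1)): offset=0, physical=[A,E,C,D,B,F], logical=[A,E,C,D,B,F]
After op 2 (rotate(+1)): offset=1, physical=[A,E,C,D,B,F], logical=[E,C,D,B,F,A]
After op 3 (rotate(-3)): offset=4, physical=[A,E,C,D,B,F], logical=[B,F,A,E,C,D]
After op 4 (rotate(-2)): offset=2, physical=[A,E,C,D,B,F], logical=[C,D,B,F,A,E]
After op 5 (swap(2, 1)): offset=2, physical=[A,E,C,B,D,F], logical=[C,B,D,F,A,E]
After op 6 (swap(1, 5)): offset=2, physical=[A,B,C,E,D,F], logical=[C,E,D,F,A,B]
After op 7 (replace(5, 'l')): offset=2, physical=[A,l,C,E,D,F], logical=[C,E,D,F,A,l]
After op 8 (rotate(-2)): offset=0, physical=[A,l,C,E,D,F], logical=[A,l,C,E,D,F]
After op 9 (replace(5, 'b')): offset=0, physical=[A,l,C,E,D,b], logical=[A,l,C,E,D,b]
After op 10 (rotate(+1)): offset=1, physical=[A,l,C,E,D,b], logical=[l,C,E,D,b,A]
After op 11 (rotate(-2)): offset=5, physical=[A,l,C,E,D,b], logical=[b,A,l,C,E,D]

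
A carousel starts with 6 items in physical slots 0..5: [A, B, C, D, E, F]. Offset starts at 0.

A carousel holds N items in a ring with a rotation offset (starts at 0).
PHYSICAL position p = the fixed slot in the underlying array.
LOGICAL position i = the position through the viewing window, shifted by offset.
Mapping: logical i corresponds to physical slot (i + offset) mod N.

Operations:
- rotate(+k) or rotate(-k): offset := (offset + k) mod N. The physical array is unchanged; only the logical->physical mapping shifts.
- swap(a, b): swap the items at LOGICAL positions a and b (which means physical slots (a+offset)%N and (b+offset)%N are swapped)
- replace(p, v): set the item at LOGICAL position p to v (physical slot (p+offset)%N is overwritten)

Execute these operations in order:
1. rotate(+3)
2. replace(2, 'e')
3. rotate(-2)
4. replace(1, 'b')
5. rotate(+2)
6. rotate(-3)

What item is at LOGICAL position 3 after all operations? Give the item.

Answer: D

Derivation:
After op 1 (rotate(+3)): offset=3, physical=[A,B,C,D,E,F], logical=[D,E,F,A,B,C]
After op 2 (replace(2, 'e')): offset=3, physical=[A,B,C,D,E,e], logical=[D,E,e,A,B,C]
After op 3 (rotate(-2)): offset=1, physical=[A,B,C,D,E,e], logical=[B,C,D,E,e,A]
After op 4 (replace(1, 'b')): offset=1, physical=[A,B,b,D,E,e], logical=[B,b,D,E,e,A]
After op 5 (rotate(+2)): offset=3, physical=[A,B,b,D,E,e], logical=[D,E,e,A,B,b]
After op 6 (rotate(-3)): offset=0, physical=[A,B,b,D,E,e], logical=[A,B,b,D,E,e]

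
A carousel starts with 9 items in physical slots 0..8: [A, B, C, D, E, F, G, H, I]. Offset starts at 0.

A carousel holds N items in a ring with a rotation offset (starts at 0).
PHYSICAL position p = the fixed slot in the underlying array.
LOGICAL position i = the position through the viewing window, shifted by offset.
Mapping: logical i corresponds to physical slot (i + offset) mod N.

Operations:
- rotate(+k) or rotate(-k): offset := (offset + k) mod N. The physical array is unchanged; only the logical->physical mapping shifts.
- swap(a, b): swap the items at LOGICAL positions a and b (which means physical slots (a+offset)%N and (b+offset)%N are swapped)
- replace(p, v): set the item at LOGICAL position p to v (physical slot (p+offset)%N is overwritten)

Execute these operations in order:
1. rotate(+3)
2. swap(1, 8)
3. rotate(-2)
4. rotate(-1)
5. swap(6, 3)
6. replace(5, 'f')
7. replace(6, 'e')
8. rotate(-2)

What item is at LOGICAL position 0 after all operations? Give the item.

After op 1 (rotate(+3)): offset=3, physical=[A,B,C,D,E,F,G,H,I], logical=[D,E,F,G,H,I,A,B,C]
After op 2 (swap(1, 8)): offset=3, physical=[A,B,E,D,C,F,G,H,I], logical=[D,C,F,G,H,I,A,B,E]
After op 3 (rotate(-2)): offset=1, physical=[A,B,E,D,C,F,G,H,I], logical=[B,E,D,C,F,G,H,I,A]
After op 4 (rotate(-1)): offset=0, physical=[A,B,E,D,C,F,G,H,I], logical=[A,B,E,D,C,F,G,H,I]
After op 5 (swap(6, 3)): offset=0, physical=[A,B,E,G,C,F,D,H,I], logical=[A,B,E,G,C,F,D,H,I]
After op 6 (replace(5, 'f')): offset=0, physical=[A,B,E,G,C,f,D,H,I], logical=[A,B,E,G,C,f,D,H,I]
After op 7 (replace(6, 'e')): offset=0, physical=[A,B,E,G,C,f,e,H,I], logical=[A,B,E,G,C,f,e,H,I]
After op 8 (rotate(-2)): offset=7, physical=[A,B,E,G,C,f,e,H,I], logical=[H,I,A,B,E,G,C,f,e]

Answer: H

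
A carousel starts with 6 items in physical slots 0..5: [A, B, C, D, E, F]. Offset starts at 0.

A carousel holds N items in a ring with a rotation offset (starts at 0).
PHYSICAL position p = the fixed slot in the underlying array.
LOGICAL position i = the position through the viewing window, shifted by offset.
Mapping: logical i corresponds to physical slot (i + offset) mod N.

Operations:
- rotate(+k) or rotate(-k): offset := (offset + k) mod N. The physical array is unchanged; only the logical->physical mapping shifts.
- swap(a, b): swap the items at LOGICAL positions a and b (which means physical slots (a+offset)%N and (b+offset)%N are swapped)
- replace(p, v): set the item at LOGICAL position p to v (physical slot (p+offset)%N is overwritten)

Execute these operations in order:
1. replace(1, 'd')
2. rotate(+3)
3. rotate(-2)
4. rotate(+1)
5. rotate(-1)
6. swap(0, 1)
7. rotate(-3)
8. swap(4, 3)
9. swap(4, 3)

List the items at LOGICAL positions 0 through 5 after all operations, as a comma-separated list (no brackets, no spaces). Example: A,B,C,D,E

Answer: E,F,A,C,d,D

Derivation:
After op 1 (replace(1, 'd')): offset=0, physical=[A,d,C,D,E,F], logical=[A,d,C,D,E,F]
After op 2 (rotate(+3)): offset=3, physical=[A,d,C,D,E,F], logical=[D,E,F,A,d,C]
After op 3 (rotate(-2)): offset=1, physical=[A,d,C,D,E,F], logical=[d,C,D,E,F,A]
After op 4 (rotate(+1)): offset=2, physical=[A,d,C,D,E,F], logical=[C,D,E,F,A,d]
After op 5 (rotate(-1)): offset=1, physical=[A,d,C,D,E,F], logical=[d,C,D,E,F,A]
After op 6 (swap(0, 1)): offset=1, physical=[A,C,d,D,E,F], logical=[C,d,D,E,F,A]
After op 7 (rotate(-3)): offset=4, physical=[A,C,d,D,E,F], logical=[E,F,A,C,d,D]
After op 8 (swap(4, 3)): offset=4, physical=[A,d,C,D,E,F], logical=[E,F,A,d,C,D]
After op 9 (swap(4, 3)): offset=4, physical=[A,C,d,D,E,F], logical=[E,F,A,C,d,D]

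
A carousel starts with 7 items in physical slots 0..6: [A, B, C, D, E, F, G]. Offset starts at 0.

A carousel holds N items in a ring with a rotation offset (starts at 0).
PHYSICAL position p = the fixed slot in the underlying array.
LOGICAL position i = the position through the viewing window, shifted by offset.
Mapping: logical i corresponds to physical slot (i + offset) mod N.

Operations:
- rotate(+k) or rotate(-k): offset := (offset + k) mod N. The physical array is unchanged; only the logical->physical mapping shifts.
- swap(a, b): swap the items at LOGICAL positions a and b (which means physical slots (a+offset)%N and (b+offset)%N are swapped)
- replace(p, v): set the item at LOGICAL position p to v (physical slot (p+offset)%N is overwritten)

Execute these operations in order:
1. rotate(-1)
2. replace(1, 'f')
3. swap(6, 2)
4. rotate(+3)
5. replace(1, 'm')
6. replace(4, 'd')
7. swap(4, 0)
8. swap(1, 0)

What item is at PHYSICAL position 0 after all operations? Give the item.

After op 1 (rotate(-1)): offset=6, physical=[A,B,C,D,E,F,G], logical=[G,A,B,C,D,E,F]
After op 2 (replace(1, 'f')): offset=6, physical=[f,B,C,D,E,F,G], logical=[G,f,B,C,D,E,F]
After op 3 (swap(6, 2)): offset=6, physical=[f,F,C,D,E,B,G], logical=[G,f,F,C,D,E,B]
After op 4 (rotate(+3)): offset=2, physical=[f,F,C,D,E,B,G], logical=[C,D,E,B,G,f,F]
After op 5 (replace(1, 'm')): offset=2, physical=[f,F,C,m,E,B,G], logical=[C,m,E,B,G,f,F]
After op 6 (replace(4, 'd')): offset=2, physical=[f,F,C,m,E,B,d], logical=[C,m,E,B,d,f,F]
After op 7 (swap(4, 0)): offset=2, physical=[f,F,d,m,E,B,C], logical=[d,m,E,B,C,f,F]
After op 8 (swap(1, 0)): offset=2, physical=[f,F,m,d,E,B,C], logical=[m,d,E,B,C,f,F]

Answer: f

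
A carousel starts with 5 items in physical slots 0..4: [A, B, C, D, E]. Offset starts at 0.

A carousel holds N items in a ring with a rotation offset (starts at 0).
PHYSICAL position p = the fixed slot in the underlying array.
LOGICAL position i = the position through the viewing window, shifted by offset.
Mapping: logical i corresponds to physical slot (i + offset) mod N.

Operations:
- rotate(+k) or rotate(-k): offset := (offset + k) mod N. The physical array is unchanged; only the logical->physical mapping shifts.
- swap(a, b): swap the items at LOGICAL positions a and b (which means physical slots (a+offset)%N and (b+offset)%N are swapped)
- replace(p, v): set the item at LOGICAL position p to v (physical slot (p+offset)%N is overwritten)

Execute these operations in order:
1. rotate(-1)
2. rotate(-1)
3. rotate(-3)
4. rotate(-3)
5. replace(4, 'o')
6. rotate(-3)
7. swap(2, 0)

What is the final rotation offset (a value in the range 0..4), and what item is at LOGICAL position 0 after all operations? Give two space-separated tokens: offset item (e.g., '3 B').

After op 1 (rotate(-1)): offset=4, physical=[A,B,C,D,E], logical=[E,A,B,C,D]
After op 2 (rotate(-1)): offset=3, physical=[A,B,C,D,E], logical=[D,E,A,B,C]
After op 3 (rotate(-3)): offset=0, physical=[A,B,C,D,E], logical=[A,B,C,D,E]
After op 4 (rotate(-3)): offset=2, physical=[A,B,C,D,E], logical=[C,D,E,A,B]
After op 5 (replace(4, 'o')): offset=2, physical=[A,o,C,D,E], logical=[C,D,E,A,o]
After op 6 (rotate(-3)): offset=4, physical=[A,o,C,D,E], logical=[E,A,o,C,D]
After op 7 (swap(2, 0)): offset=4, physical=[A,E,C,D,o], logical=[o,A,E,C,D]

Answer: 4 o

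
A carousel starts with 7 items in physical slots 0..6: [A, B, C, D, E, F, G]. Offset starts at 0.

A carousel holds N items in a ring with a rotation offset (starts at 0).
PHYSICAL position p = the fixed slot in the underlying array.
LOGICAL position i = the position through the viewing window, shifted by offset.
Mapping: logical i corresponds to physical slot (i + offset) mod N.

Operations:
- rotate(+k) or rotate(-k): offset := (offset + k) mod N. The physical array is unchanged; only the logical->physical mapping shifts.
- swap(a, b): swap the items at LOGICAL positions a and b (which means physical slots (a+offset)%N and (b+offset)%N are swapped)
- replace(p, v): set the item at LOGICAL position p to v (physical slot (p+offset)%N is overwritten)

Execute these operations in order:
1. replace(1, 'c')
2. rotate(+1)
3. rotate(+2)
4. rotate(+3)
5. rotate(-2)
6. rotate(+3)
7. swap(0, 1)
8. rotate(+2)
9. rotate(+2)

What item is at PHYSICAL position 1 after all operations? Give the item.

Answer: A

Derivation:
After op 1 (replace(1, 'c')): offset=0, physical=[A,c,C,D,E,F,G], logical=[A,c,C,D,E,F,G]
After op 2 (rotate(+1)): offset=1, physical=[A,c,C,D,E,F,G], logical=[c,C,D,E,F,G,A]
After op 3 (rotate(+2)): offset=3, physical=[A,c,C,D,E,F,G], logical=[D,E,F,G,A,c,C]
After op 4 (rotate(+3)): offset=6, physical=[A,c,C,D,E,F,G], logical=[G,A,c,C,D,E,F]
After op 5 (rotate(-2)): offset=4, physical=[A,c,C,D,E,F,G], logical=[E,F,G,A,c,C,D]
After op 6 (rotate(+3)): offset=0, physical=[A,c,C,D,E,F,G], logical=[A,c,C,D,E,F,G]
After op 7 (swap(0, 1)): offset=0, physical=[c,A,C,D,E,F,G], logical=[c,A,C,D,E,F,G]
After op 8 (rotate(+2)): offset=2, physical=[c,A,C,D,E,F,G], logical=[C,D,E,F,G,c,A]
After op 9 (rotate(+2)): offset=4, physical=[c,A,C,D,E,F,G], logical=[E,F,G,c,A,C,D]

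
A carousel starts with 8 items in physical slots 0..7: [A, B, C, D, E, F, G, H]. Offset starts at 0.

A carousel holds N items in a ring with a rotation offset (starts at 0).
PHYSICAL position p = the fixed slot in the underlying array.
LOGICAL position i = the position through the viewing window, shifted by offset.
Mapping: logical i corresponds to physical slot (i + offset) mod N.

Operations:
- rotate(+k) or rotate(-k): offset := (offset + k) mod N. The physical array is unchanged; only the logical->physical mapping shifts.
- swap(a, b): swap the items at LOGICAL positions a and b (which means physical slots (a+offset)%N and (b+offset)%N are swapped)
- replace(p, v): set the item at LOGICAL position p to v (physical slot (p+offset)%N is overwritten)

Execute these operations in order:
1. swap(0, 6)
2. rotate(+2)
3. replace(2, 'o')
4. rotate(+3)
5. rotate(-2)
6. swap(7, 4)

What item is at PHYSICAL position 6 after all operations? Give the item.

After op 1 (swap(0, 6)): offset=0, physical=[G,B,C,D,E,F,A,H], logical=[G,B,C,D,E,F,A,H]
After op 2 (rotate(+2)): offset=2, physical=[G,B,C,D,E,F,A,H], logical=[C,D,E,F,A,H,G,B]
After op 3 (replace(2, 'o')): offset=2, physical=[G,B,C,D,o,F,A,H], logical=[C,D,o,F,A,H,G,B]
After op 4 (rotate(+3)): offset=5, physical=[G,B,C,D,o,F,A,H], logical=[F,A,H,G,B,C,D,o]
After op 5 (rotate(-2)): offset=3, physical=[G,B,C,D,o,F,A,H], logical=[D,o,F,A,H,G,B,C]
After op 6 (swap(7, 4)): offset=3, physical=[G,B,H,D,o,F,A,C], logical=[D,o,F,A,C,G,B,H]

Answer: A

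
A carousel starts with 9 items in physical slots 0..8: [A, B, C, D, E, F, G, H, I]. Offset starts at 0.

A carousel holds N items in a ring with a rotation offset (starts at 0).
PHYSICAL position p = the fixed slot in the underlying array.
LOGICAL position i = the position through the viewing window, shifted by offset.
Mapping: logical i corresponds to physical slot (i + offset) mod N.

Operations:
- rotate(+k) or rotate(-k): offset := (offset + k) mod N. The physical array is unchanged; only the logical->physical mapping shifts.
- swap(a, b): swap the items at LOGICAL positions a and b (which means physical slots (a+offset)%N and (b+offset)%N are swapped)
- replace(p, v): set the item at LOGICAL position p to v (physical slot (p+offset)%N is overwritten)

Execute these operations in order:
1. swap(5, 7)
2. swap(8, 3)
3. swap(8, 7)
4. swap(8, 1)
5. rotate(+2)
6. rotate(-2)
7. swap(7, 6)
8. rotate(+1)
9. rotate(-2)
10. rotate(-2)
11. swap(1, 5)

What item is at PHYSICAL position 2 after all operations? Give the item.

After op 1 (swap(5, 7)): offset=0, physical=[A,B,C,D,E,H,G,F,I], logical=[A,B,C,D,E,H,G,F,I]
After op 2 (swap(8, 3)): offset=0, physical=[A,B,C,I,E,H,G,F,D], logical=[A,B,C,I,E,H,G,F,D]
After op 3 (swap(8, 7)): offset=0, physical=[A,B,C,I,E,H,G,D,F], logical=[A,B,C,I,E,H,G,D,F]
After op 4 (swap(8, 1)): offset=0, physical=[A,F,C,I,E,H,G,D,B], logical=[A,F,C,I,E,H,G,D,B]
After op 5 (rotate(+2)): offset=2, physical=[A,F,C,I,E,H,G,D,B], logical=[C,I,E,H,G,D,B,A,F]
After op 6 (rotate(-2)): offset=0, physical=[A,F,C,I,E,H,G,D,B], logical=[A,F,C,I,E,H,G,D,B]
After op 7 (swap(7, 6)): offset=0, physical=[A,F,C,I,E,H,D,G,B], logical=[A,F,C,I,E,H,D,G,B]
After op 8 (rotate(+1)): offset=1, physical=[A,F,C,I,E,H,D,G,B], logical=[F,C,I,E,H,D,G,B,A]
After op 9 (rotate(-2)): offset=8, physical=[A,F,C,I,E,H,D,G,B], logical=[B,A,F,C,I,E,H,D,G]
After op 10 (rotate(-2)): offset=6, physical=[A,F,C,I,E,H,D,G,B], logical=[D,G,B,A,F,C,I,E,H]
After op 11 (swap(1, 5)): offset=6, physical=[A,F,G,I,E,H,D,C,B], logical=[D,C,B,A,F,G,I,E,H]

Answer: G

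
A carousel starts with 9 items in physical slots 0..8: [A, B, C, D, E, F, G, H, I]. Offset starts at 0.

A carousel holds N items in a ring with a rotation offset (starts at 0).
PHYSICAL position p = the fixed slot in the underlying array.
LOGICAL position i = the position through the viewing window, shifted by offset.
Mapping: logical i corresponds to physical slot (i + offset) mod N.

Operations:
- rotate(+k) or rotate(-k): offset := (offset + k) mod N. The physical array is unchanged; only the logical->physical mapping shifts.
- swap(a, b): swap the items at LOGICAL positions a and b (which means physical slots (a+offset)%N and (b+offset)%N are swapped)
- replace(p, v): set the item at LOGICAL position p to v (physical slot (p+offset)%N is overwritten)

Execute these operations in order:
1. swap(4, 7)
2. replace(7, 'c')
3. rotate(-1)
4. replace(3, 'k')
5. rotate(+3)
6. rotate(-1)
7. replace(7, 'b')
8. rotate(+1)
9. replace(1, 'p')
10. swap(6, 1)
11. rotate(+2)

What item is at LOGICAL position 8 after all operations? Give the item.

After op 1 (swap(4, 7)): offset=0, physical=[A,B,C,D,H,F,G,E,I], logical=[A,B,C,D,H,F,G,E,I]
After op 2 (replace(7, 'c')): offset=0, physical=[A,B,C,D,H,F,G,c,I], logical=[A,B,C,D,H,F,G,c,I]
After op 3 (rotate(-1)): offset=8, physical=[A,B,C,D,H,F,G,c,I], logical=[I,A,B,C,D,H,F,G,c]
After op 4 (replace(3, 'k')): offset=8, physical=[A,B,k,D,H,F,G,c,I], logical=[I,A,B,k,D,H,F,G,c]
After op 5 (rotate(+3)): offset=2, physical=[A,B,k,D,H,F,G,c,I], logical=[k,D,H,F,G,c,I,A,B]
After op 6 (rotate(-1)): offset=1, physical=[A,B,k,D,H,F,G,c,I], logical=[B,k,D,H,F,G,c,I,A]
After op 7 (replace(7, 'b')): offset=1, physical=[A,B,k,D,H,F,G,c,b], logical=[B,k,D,H,F,G,c,b,A]
After op 8 (rotate(+1)): offset=2, physical=[A,B,k,D,H,F,G,c,b], logical=[k,D,H,F,G,c,b,A,B]
After op 9 (replace(1, 'p')): offset=2, physical=[A,B,k,p,H,F,G,c,b], logical=[k,p,H,F,G,c,b,A,B]
After op 10 (swap(6, 1)): offset=2, physical=[A,B,k,b,H,F,G,c,p], logical=[k,b,H,F,G,c,p,A,B]
After op 11 (rotate(+2)): offset=4, physical=[A,B,k,b,H,F,G,c,p], logical=[H,F,G,c,p,A,B,k,b]

Answer: b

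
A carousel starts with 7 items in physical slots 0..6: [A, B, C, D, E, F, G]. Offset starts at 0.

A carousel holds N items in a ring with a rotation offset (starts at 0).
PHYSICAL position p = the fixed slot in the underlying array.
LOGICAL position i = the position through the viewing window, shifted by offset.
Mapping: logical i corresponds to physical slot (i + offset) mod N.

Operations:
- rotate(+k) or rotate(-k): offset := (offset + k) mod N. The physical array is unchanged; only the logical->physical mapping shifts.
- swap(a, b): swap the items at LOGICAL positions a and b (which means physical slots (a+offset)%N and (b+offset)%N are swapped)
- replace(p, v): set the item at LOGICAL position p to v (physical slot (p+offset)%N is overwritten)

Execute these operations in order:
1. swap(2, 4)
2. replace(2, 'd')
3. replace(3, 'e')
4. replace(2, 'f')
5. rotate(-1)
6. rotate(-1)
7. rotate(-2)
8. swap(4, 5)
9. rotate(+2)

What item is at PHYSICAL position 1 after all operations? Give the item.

After op 1 (swap(2, 4)): offset=0, physical=[A,B,E,D,C,F,G], logical=[A,B,E,D,C,F,G]
After op 2 (replace(2, 'd')): offset=0, physical=[A,B,d,D,C,F,G], logical=[A,B,d,D,C,F,G]
After op 3 (replace(3, 'e')): offset=0, physical=[A,B,d,e,C,F,G], logical=[A,B,d,e,C,F,G]
After op 4 (replace(2, 'f')): offset=0, physical=[A,B,f,e,C,F,G], logical=[A,B,f,e,C,F,G]
After op 5 (rotate(-1)): offset=6, physical=[A,B,f,e,C,F,G], logical=[G,A,B,f,e,C,F]
After op 6 (rotate(-1)): offset=5, physical=[A,B,f,e,C,F,G], logical=[F,G,A,B,f,e,C]
After op 7 (rotate(-2)): offset=3, physical=[A,B,f,e,C,F,G], logical=[e,C,F,G,A,B,f]
After op 8 (swap(4, 5)): offset=3, physical=[B,A,f,e,C,F,G], logical=[e,C,F,G,B,A,f]
After op 9 (rotate(+2)): offset=5, physical=[B,A,f,e,C,F,G], logical=[F,G,B,A,f,e,C]

Answer: A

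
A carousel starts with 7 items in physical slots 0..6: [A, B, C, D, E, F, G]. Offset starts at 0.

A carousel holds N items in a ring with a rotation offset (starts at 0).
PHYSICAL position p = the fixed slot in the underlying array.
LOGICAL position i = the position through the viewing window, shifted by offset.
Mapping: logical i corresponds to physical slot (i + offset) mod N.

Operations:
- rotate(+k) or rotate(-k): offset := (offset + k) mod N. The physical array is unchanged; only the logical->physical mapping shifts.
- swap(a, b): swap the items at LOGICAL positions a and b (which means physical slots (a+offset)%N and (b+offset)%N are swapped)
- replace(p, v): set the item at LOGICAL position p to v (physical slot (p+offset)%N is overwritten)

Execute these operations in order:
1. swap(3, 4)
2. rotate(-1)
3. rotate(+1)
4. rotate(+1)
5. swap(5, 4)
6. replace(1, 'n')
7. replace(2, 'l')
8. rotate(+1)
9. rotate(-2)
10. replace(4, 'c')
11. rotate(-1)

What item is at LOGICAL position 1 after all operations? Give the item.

After op 1 (swap(3, 4)): offset=0, physical=[A,B,C,E,D,F,G], logical=[A,B,C,E,D,F,G]
After op 2 (rotate(-1)): offset=6, physical=[A,B,C,E,D,F,G], logical=[G,A,B,C,E,D,F]
After op 3 (rotate(+1)): offset=0, physical=[A,B,C,E,D,F,G], logical=[A,B,C,E,D,F,G]
After op 4 (rotate(+1)): offset=1, physical=[A,B,C,E,D,F,G], logical=[B,C,E,D,F,G,A]
After op 5 (swap(5, 4)): offset=1, physical=[A,B,C,E,D,G,F], logical=[B,C,E,D,G,F,A]
After op 6 (replace(1, 'n')): offset=1, physical=[A,B,n,E,D,G,F], logical=[B,n,E,D,G,F,A]
After op 7 (replace(2, 'l')): offset=1, physical=[A,B,n,l,D,G,F], logical=[B,n,l,D,G,F,A]
After op 8 (rotate(+1)): offset=2, physical=[A,B,n,l,D,G,F], logical=[n,l,D,G,F,A,B]
After op 9 (rotate(-2)): offset=0, physical=[A,B,n,l,D,G,F], logical=[A,B,n,l,D,G,F]
After op 10 (replace(4, 'c')): offset=0, physical=[A,B,n,l,c,G,F], logical=[A,B,n,l,c,G,F]
After op 11 (rotate(-1)): offset=6, physical=[A,B,n,l,c,G,F], logical=[F,A,B,n,l,c,G]

Answer: A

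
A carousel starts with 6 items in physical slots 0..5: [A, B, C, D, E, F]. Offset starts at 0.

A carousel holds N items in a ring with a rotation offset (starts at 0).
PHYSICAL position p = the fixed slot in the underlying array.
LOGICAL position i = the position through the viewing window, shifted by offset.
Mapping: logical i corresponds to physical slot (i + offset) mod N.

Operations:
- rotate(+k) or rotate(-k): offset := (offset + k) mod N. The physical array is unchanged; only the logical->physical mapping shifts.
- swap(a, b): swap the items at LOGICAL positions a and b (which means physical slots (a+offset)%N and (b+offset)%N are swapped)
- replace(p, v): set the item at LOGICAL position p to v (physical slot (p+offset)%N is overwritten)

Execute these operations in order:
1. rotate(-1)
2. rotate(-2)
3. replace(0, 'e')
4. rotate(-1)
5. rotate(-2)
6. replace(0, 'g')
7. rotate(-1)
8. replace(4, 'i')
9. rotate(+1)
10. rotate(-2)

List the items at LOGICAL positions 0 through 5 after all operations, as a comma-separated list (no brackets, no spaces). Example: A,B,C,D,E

After op 1 (rotate(-1)): offset=5, physical=[A,B,C,D,E,F], logical=[F,A,B,C,D,E]
After op 2 (rotate(-2)): offset=3, physical=[A,B,C,D,E,F], logical=[D,E,F,A,B,C]
After op 3 (replace(0, 'e')): offset=3, physical=[A,B,C,e,E,F], logical=[e,E,F,A,B,C]
After op 4 (rotate(-1)): offset=2, physical=[A,B,C,e,E,F], logical=[C,e,E,F,A,B]
After op 5 (rotate(-2)): offset=0, physical=[A,B,C,e,E,F], logical=[A,B,C,e,E,F]
After op 6 (replace(0, 'g')): offset=0, physical=[g,B,C,e,E,F], logical=[g,B,C,e,E,F]
After op 7 (rotate(-1)): offset=5, physical=[g,B,C,e,E,F], logical=[F,g,B,C,e,E]
After op 8 (replace(4, 'i')): offset=5, physical=[g,B,C,i,E,F], logical=[F,g,B,C,i,E]
After op 9 (rotate(+1)): offset=0, physical=[g,B,C,i,E,F], logical=[g,B,C,i,E,F]
After op 10 (rotate(-2)): offset=4, physical=[g,B,C,i,E,F], logical=[E,F,g,B,C,i]

Answer: E,F,g,B,C,i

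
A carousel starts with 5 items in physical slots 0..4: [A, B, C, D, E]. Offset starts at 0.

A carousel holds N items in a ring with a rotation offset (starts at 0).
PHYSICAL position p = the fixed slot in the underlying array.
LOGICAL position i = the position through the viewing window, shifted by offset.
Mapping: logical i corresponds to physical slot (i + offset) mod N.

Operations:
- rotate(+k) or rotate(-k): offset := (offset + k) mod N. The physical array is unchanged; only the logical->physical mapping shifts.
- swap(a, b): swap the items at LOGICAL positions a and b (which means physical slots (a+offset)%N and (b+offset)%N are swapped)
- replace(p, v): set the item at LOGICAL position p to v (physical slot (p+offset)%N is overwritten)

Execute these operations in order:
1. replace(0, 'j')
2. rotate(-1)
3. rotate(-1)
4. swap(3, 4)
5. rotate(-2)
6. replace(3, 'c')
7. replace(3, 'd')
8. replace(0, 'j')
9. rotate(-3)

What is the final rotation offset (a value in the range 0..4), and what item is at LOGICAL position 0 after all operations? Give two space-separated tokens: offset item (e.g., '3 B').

After op 1 (replace(0, 'j')): offset=0, physical=[j,B,C,D,E], logical=[j,B,C,D,E]
After op 2 (rotate(-1)): offset=4, physical=[j,B,C,D,E], logical=[E,j,B,C,D]
After op 3 (rotate(-1)): offset=3, physical=[j,B,C,D,E], logical=[D,E,j,B,C]
After op 4 (swap(3, 4)): offset=3, physical=[j,C,B,D,E], logical=[D,E,j,C,B]
After op 5 (rotate(-2)): offset=1, physical=[j,C,B,D,E], logical=[C,B,D,E,j]
After op 6 (replace(3, 'c')): offset=1, physical=[j,C,B,D,c], logical=[C,B,D,c,j]
After op 7 (replace(3, 'd')): offset=1, physical=[j,C,B,D,d], logical=[C,B,D,d,j]
After op 8 (replace(0, 'j')): offset=1, physical=[j,j,B,D,d], logical=[j,B,D,d,j]
After op 9 (rotate(-3)): offset=3, physical=[j,j,B,D,d], logical=[D,d,j,j,B]

Answer: 3 D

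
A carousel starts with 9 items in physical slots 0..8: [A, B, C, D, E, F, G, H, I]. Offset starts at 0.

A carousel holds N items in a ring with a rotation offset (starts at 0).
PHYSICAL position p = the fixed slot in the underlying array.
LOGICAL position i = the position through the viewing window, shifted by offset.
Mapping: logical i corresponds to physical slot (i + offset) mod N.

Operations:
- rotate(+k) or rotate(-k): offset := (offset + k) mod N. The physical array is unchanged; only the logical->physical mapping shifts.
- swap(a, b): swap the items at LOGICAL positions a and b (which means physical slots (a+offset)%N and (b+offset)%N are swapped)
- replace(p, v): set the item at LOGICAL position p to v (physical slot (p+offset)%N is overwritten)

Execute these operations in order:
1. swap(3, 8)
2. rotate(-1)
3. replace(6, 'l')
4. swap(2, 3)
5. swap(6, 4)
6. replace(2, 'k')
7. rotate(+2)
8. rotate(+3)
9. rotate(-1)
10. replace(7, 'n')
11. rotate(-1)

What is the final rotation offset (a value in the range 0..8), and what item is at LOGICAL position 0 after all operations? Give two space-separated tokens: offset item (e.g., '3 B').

After op 1 (swap(3, 8)): offset=0, physical=[A,B,C,I,E,F,G,H,D], logical=[A,B,C,I,E,F,G,H,D]
After op 2 (rotate(-1)): offset=8, physical=[A,B,C,I,E,F,G,H,D], logical=[D,A,B,C,I,E,F,G,H]
After op 3 (replace(6, 'l')): offset=8, physical=[A,B,C,I,E,l,G,H,D], logical=[D,A,B,C,I,E,l,G,H]
After op 4 (swap(2, 3)): offset=8, physical=[A,C,B,I,E,l,G,H,D], logical=[D,A,C,B,I,E,l,G,H]
After op 5 (swap(6, 4)): offset=8, physical=[A,C,B,l,E,I,G,H,D], logical=[D,A,C,B,l,E,I,G,H]
After op 6 (replace(2, 'k')): offset=8, physical=[A,k,B,l,E,I,G,H,D], logical=[D,A,k,B,l,E,I,G,H]
After op 7 (rotate(+2)): offset=1, physical=[A,k,B,l,E,I,G,H,D], logical=[k,B,l,E,I,G,H,D,A]
After op 8 (rotate(+3)): offset=4, physical=[A,k,B,l,E,I,G,H,D], logical=[E,I,G,H,D,A,k,B,l]
After op 9 (rotate(-1)): offset=3, physical=[A,k,B,l,E,I,G,H,D], logical=[l,E,I,G,H,D,A,k,B]
After op 10 (replace(7, 'n')): offset=3, physical=[A,n,B,l,E,I,G,H,D], logical=[l,E,I,G,H,D,A,n,B]
After op 11 (rotate(-1)): offset=2, physical=[A,n,B,l,E,I,G,H,D], logical=[B,l,E,I,G,H,D,A,n]

Answer: 2 B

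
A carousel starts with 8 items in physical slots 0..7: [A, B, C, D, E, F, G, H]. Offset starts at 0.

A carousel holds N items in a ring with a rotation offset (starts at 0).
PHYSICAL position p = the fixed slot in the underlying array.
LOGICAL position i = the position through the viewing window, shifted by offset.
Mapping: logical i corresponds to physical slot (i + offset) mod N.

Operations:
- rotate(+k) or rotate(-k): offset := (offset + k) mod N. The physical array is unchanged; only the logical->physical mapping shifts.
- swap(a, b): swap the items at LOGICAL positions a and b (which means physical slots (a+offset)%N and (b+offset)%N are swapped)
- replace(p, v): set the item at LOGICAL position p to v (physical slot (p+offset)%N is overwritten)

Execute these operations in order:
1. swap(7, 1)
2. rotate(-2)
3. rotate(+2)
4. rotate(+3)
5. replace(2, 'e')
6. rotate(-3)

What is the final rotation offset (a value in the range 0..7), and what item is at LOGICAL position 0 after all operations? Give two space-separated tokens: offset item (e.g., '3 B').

Answer: 0 A

Derivation:
After op 1 (swap(7, 1)): offset=0, physical=[A,H,C,D,E,F,G,B], logical=[A,H,C,D,E,F,G,B]
After op 2 (rotate(-2)): offset=6, physical=[A,H,C,D,E,F,G,B], logical=[G,B,A,H,C,D,E,F]
After op 3 (rotate(+2)): offset=0, physical=[A,H,C,D,E,F,G,B], logical=[A,H,C,D,E,F,G,B]
After op 4 (rotate(+3)): offset=3, physical=[A,H,C,D,E,F,G,B], logical=[D,E,F,G,B,A,H,C]
After op 5 (replace(2, 'e')): offset=3, physical=[A,H,C,D,E,e,G,B], logical=[D,E,e,G,B,A,H,C]
After op 6 (rotate(-3)): offset=0, physical=[A,H,C,D,E,e,G,B], logical=[A,H,C,D,E,e,G,B]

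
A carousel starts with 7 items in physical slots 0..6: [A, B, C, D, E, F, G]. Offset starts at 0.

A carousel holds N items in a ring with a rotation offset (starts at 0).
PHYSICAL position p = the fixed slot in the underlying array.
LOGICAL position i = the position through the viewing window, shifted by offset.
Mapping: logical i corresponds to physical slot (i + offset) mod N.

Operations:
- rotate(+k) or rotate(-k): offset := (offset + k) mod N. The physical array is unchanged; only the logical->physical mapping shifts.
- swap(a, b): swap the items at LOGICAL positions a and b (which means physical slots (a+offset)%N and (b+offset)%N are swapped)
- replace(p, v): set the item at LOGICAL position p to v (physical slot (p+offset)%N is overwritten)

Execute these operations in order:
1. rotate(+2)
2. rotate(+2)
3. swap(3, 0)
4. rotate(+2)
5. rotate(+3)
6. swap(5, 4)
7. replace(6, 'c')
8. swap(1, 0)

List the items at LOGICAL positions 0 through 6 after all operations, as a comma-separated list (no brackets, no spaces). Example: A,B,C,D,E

After op 1 (rotate(+2)): offset=2, physical=[A,B,C,D,E,F,G], logical=[C,D,E,F,G,A,B]
After op 2 (rotate(+2)): offset=4, physical=[A,B,C,D,E,F,G], logical=[E,F,G,A,B,C,D]
After op 3 (swap(3, 0)): offset=4, physical=[E,B,C,D,A,F,G], logical=[A,F,G,E,B,C,D]
After op 4 (rotate(+2)): offset=6, physical=[E,B,C,D,A,F,G], logical=[G,E,B,C,D,A,F]
After op 5 (rotate(+3)): offset=2, physical=[E,B,C,D,A,F,G], logical=[C,D,A,F,G,E,B]
After op 6 (swap(5, 4)): offset=2, physical=[G,B,C,D,A,F,E], logical=[C,D,A,F,E,G,B]
After op 7 (replace(6, 'c')): offset=2, physical=[G,c,C,D,A,F,E], logical=[C,D,A,F,E,G,c]
After op 8 (swap(1, 0)): offset=2, physical=[G,c,D,C,A,F,E], logical=[D,C,A,F,E,G,c]

Answer: D,C,A,F,E,G,c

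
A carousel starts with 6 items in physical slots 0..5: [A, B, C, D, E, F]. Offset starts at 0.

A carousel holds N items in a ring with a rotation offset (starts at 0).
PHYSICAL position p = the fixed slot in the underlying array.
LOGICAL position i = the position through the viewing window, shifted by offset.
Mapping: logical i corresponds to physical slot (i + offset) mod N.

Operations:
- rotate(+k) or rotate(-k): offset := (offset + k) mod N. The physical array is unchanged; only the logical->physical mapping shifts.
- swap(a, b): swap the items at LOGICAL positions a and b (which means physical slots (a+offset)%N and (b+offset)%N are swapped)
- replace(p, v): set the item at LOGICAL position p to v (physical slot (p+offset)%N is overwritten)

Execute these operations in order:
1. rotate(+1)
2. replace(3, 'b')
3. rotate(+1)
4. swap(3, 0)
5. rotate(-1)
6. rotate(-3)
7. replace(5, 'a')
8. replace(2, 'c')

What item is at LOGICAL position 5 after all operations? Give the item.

Answer: a

Derivation:
After op 1 (rotate(+1)): offset=1, physical=[A,B,C,D,E,F], logical=[B,C,D,E,F,A]
After op 2 (replace(3, 'b')): offset=1, physical=[A,B,C,D,b,F], logical=[B,C,D,b,F,A]
After op 3 (rotate(+1)): offset=2, physical=[A,B,C,D,b,F], logical=[C,D,b,F,A,B]
After op 4 (swap(3, 0)): offset=2, physical=[A,B,F,D,b,C], logical=[F,D,b,C,A,B]
After op 5 (rotate(-1)): offset=1, physical=[A,B,F,D,b,C], logical=[B,F,D,b,C,A]
After op 6 (rotate(-3)): offset=4, physical=[A,B,F,D,b,C], logical=[b,C,A,B,F,D]
After op 7 (replace(5, 'a')): offset=4, physical=[A,B,F,a,b,C], logical=[b,C,A,B,F,a]
After op 8 (replace(2, 'c')): offset=4, physical=[c,B,F,a,b,C], logical=[b,C,c,B,F,a]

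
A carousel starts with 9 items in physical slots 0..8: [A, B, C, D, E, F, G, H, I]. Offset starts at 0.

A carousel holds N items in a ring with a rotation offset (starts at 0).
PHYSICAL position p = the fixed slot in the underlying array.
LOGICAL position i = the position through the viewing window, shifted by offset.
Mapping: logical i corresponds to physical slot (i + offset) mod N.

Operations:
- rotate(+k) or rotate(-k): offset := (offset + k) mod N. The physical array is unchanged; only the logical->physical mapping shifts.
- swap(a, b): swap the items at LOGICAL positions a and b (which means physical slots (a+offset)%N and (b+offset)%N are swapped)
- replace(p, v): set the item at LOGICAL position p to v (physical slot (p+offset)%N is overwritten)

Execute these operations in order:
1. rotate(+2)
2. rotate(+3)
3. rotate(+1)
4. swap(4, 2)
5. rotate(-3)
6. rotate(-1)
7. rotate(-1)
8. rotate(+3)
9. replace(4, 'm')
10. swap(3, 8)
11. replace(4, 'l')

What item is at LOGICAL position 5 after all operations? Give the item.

Answer: A

Derivation:
After op 1 (rotate(+2)): offset=2, physical=[A,B,C,D,E,F,G,H,I], logical=[C,D,E,F,G,H,I,A,B]
After op 2 (rotate(+3)): offset=5, physical=[A,B,C,D,E,F,G,H,I], logical=[F,G,H,I,A,B,C,D,E]
After op 3 (rotate(+1)): offset=6, physical=[A,B,C,D,E,F,G,H,I], logical=[G,H,I,A,B,C,D,E,F]
After op 4 (swap(4, 2)): offset=6, physical=[A,I,C,D,E,F,G,H,B], logical=[G,H,B,A,I,C,D,E,F]
After op 5 (rotate(-3)): offset=3, physical=[A,I,C,D,E,F,G,H,B], logical=[D,E,F,G,H,B,A,I,C]
After op 6 (rotate(-1)): offset=2, physical=[A,I,C,D,E,F,G,H,B], logical=[C,D,E,F,G,H,B,A,I]
After op 7 (rotate(-1)): offset=1, physical=[A,I,C,D,E,F,G,H,B], logical=[I,C,D,E,F,G,H,B,A]
After op 8 (rotate(+3)): offset=4, physical=[A,I,C,D,E,F,G,H,B], logical=[E,F,G,H,B,A,I,C,D]
After op 9 (replace(4, 'm')): offset=4, physical=[A,I,C,D,E,F,G,H,m], logical=[E,F,G,H,m,A,I,C,D]
After op 10 (swap(3, 8)): offset=4, physical=[A,I,C,H,E,F,G,D,m], logical=[E,F,G,D,m,A,I,C,H]
After op 11 (replace(4, 'l')): offset=4, physical=[A,I,C,H,E,F,G,D,l], logical=[E,F,G,D,l,A,I,C,H]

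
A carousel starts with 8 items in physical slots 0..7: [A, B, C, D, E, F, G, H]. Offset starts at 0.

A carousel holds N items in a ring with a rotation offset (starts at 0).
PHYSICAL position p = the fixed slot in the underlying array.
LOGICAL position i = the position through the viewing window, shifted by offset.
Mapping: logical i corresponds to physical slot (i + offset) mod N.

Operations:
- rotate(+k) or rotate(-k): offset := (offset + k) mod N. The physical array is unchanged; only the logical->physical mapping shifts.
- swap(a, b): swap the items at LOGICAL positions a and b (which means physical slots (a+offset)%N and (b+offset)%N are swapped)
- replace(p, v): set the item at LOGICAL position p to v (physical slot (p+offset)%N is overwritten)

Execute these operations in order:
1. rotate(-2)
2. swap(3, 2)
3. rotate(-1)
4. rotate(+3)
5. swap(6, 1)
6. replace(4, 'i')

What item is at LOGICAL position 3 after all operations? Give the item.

After op 1 (rotate(-2)): offset=6, physical=[A,B,C,D,E,F,G,H], logical=[G,H,A,B,C,D,E,F]
After op 2 (swap(3, 2)): offset=6, physical=[B,A,C,D,E,F,G,H], logical=[G,H,B,A,C,D,E,F]
After op 3 (rotate(-1)): offset=5, physical=[B,A,C,D,E,F,G,H], logical=[F,G,H,B,A,C,D,E]
After op 4 (rotate(+3)): offset=0, physical=[B,A,C,D,E,F,G,H], logical=[B,A,C,D,E,F,G,H]
After op 5 (swap(6, 1)): offset=0, physical=[B,G,C,D,E,F,A,H], logical=[B,G,C,D,E,F,A,H]
After op 6 (replace(4, 'i')): offset=0, physical=[B,G,C,D,i,F,A,H], logical=[B,G,C,D,i,F,A,H]

Answer: D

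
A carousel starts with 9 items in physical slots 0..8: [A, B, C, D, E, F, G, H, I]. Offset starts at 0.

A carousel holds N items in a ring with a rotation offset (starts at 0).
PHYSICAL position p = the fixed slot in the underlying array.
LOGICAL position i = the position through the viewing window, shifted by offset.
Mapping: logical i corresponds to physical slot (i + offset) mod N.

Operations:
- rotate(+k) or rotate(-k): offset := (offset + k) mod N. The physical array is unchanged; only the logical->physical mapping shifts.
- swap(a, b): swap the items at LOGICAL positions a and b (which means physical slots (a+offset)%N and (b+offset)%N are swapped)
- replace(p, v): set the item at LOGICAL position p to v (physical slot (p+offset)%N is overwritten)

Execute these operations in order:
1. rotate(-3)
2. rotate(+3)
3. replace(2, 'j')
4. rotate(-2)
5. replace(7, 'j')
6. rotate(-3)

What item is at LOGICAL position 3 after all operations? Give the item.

Answer: H

Derivation:
After op 1 (rotate(-3)): offset=6, physical=[A,B,C,D,E,F,G,H,I], logical=[G,H,I,A,B,C,D,E,F]
After op 2 (rotate(+3)): offset=0, physical=[A,B,C,D,E,F,G,H,I], logical=[A,B,C,D,E,F,G,H,I]
After op 3 (replace(2, 'j')): offset=0, physical=[A,B,j,D,E,F,G,H,I], logical=[A,B,j,D,E,F,G,H,I]
After op 4 (rotate(-2)): offset=7, physical=[A,B,j,D,E,F,G,H,I], logical=[H,I,A,B,j,D,E,F,G]
After op 5 (replace(7, 'j')): offset=7, physical=[A,B,j,D,E,j,G,H,I], logical=[H,I,A,B,j,D,E,j,G]
After op 6 (rotate(-3)): offset=4, physical=[A,B,j,D,E,j,G,H,I], logical=[E,j,G,H,I,A,B,j,D]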